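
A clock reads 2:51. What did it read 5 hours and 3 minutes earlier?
Starting time: 2:51 = 171 total minutes past 12:00
Subtracting: 5 hours and 3 minutes = 303 minutes
171 - 303 = -132 (negative, add 12 hours = 720) = 588 minutes
= 9 hours and 48 minutes past 12:00 = 9:48

Final answer: 9:48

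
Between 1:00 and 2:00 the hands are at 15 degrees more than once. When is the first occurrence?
At t minutes past 1:00, the hour hand is at 30 x 1 + 0.5t degrees and the minute hand is at 6t degrees.
The smaller angle between them is 15 degrees when |30H - 5.5t| = 15 or |30H - 5.5t| = 345.
With H = 1, solve 30 x 1 - 5.5t = +/- target for each target:
  t = (30 x 1 - 15) / 5.5 = 2.73
  t = (30 x 1 + 15) / 5.5 = 8.18
  t = (30 x 1 - 345) / 5.5 = -57.27 (outside (0, 60))
  t = (30 x 1 + 345) / 5.5 = 68.18 (outside (0, 60))
Valid solutions in (0, 60): {2.73, 8.18} minutes.
The first occurrence is t = 2.73 minutes.
The hands form a 15-degree angle at 2.73 minutes past 1:00.

Final answer: 2.73 minutes past 1:00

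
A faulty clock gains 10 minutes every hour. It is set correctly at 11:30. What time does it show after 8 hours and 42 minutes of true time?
For every 60 true minutes, the faulty clock advances 60 + 10 = 70 minutes.
True elapsed: 8 hours and 42 minutes = 522 minutes.
Faulty clock advances: 522 x 70/60 = 609 minutes (drift: 87 minutes ahead).
Shown time: 11:30 + 609 minutes = 9:39.

Final answer: 9:39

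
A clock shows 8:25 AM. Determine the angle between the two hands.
Hour hand position: 8 x 30 + 25 x 0.5 = 252.5 degrees
Minute hand position: 25 x 6 = 150 degrees
Difference: |252.5 - 150| = 102.5 degrees
The angle between the hands is 102.5 degrees

Final answer: 102.5 degrees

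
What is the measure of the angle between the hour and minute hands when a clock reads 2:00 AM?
Hour hand position: 2 x 30 + 0 x 0.5 = 60 degrees
Minute hand position: 0 x 6 = 0 degrees
Difference: |60 - 0| = 60 degrees
The angle between the hands is 60 degrees

Final answer: 60 degrees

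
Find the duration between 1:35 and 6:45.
From 1:35 to 6:45:
(6 x 60 + 45) - (1 x 60 + 35) = 405 - 95 = 310 minutes
= 5 hours and 10 minutes

Final answer: 5 hours and 10 minutes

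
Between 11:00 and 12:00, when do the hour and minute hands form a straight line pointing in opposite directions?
For hands to be 180 degrees apart: |30H - 5.5t| = 180
With H = 11: t = (30 x 11 + 180)/5.5 = 92.73 or t = (30 x 11 - 180)/5.5 = 27.27
First valid solution (0 < t < 60): t = 27.27 minutes
The hands are opposite at 27.27 minutes past 11:00.

Final answer: 27.27 minutes past 11:00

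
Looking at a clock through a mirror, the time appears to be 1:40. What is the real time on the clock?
Reflection across the vertical (12-6) axis maps a hand at angle A degrees to (360 - A) degrees, which sends a reading of T minutes past 12:00 to (720 - T) minutes past 12:00.
Mirror reads 1:40 = 100 minutes past 12:00.
Actual time: (720 - 100) mod 720 = 620 minutes = 10:20.

Final answer: 10:20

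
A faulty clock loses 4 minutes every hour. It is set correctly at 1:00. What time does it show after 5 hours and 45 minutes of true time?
For every 60 true minutes, the faulty clock advances 60 - 4 = 56 minutes.
True elapsed: 5 hours and 45 minutes = 345 minutes.
Faulty clock advances: 345 x 56/60 = 322 minutes (drift: 23 minutes behind).
Shown time: 1:00 + 322 minutes = 6:22.

Final answer: 6:22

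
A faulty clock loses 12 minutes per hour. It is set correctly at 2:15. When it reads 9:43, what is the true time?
For every 60 true minutes, the faulty clock advances 48 minutes, so 1 faulty-clock minute corresponds to 60/48 true minutes.
From 2:15 to 9:43 on the faulty dial is 448 minutes.
True elapsed: 448 x 60/48 = 560 minutes = 9 hours and 20 minutes.
True time: 2:15 + 9 hours and 20 minutes = 11:35.

Final answer: 11:35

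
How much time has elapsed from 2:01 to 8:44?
From 2:01 to 8:44:
(8 x 60 + 44) - (2 x 60 + 1) = 524 - 121 = 403 minutes
= 6 hours and 43 minutes

Final answer: 6 hours and 43 minutes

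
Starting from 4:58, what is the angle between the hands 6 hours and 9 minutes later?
First find the time 6 hours and 9 minutes after 4:58.
Total minutes: 4 x 60 + 58 + 6 x 60 + 9 = 667.
667 mod 720 = 667 minutes = 11:07.
Now compute the angle at 11:07:
Hour hand: 11 x 30 + 7 x 0.5 = 333.5 degrees
Minute hand: 7 x 6 = 42 degrees
Difference: |333.5 - 42| = 291.5 degrees
Smaller angle: 360 - 291.5 = 68.5 degrees

Final answer: 68.5 degrees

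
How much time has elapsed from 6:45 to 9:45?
From 6:45 to 9:45:
(9 x 60 + 45) - (6 x 60 + 45) = 585 - 405 = 180 minutes
= 3 hours

Final answer: 3 hours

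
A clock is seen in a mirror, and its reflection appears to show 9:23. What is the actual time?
Reflection across the vertical (12-6) axis maps a hand at angle A degrees to (360 - A) degrees, which sends a reading of T minutes past 12:00 to (720 - T) minutes past 12:00.
Mirror reads 9:23 = 563 minutes past 12:00.
Actual time: (720 - 563) mod 720 = 157 minutes = 2:37.

Final answer: 2:37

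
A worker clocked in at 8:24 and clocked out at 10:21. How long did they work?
From 8:24 to 10:21:
(10 x 60 + 21) - (8 x 60 + 24) = 621 - 504 = 117 minutes
= 1 hour and 57 minutes

Final answer: 1 hour and 57 minutes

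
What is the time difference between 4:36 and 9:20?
From 4:36 to 9:20:
(9 x 60 + 20) - (4 x 60 + 36) = 560 - 276 = 284 minutes
= 4 hours and 44 minutes

Final answer: 4 hours and 44 minutes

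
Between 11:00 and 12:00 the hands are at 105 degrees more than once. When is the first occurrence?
At t minutes past 11:00, the hour hand is at 30 x 11 + 0.5t degrees and the minute hand is at 6t degrees.
The smaller angle between them is 105 degrees when |30H - 5.5t| = 105 or |30H - 5.5t| = 255.
With H = 11, solve 30 x 11 - 5.5t = +/- target for each target:
  t = (30 x 11 - 105) / 5.5 = 40.91
  t = (30 x 11 + 105) / 5.5 = 79.09 (outside (0, 60))
  t = (30 x 11 - 255) / 5.5 = 13.64
  t = (30 x 11 + 255) / 5.5 = 106.36 (outside (0, 60))
Valid solutions in (0, 60): {13.64, 40.91} minutes.
The first occurrence is t = 13.64 minutes.
The hands form a 105-degree angle at 13.64 minutes past 11:00.

Final answer: 13.64 minutes past 11:00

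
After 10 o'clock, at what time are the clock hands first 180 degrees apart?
For hands to be 180 degrees apart: |30H - 5.5t| = 180
With H = 10: t = (30 x 10 + 180)/5.5 = 87.27 or t = (30 x 10 - 180)/5.5 = 21.82
First valid solution (0 < t < 60): t = 21.82 minutes
The hands are opposite at 21.82 minutes past 10:00.

Final answer: 21.82 minutes past 10:00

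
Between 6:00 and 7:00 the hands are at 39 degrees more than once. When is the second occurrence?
At t minutes past 6:00, the hour hand is at 30 x 6 + 0.5t degrees and the minute hand is at 6t degrees.
The smaller angle between them is 39 degrees when |30H - 5.5t| = 39 or |30H - 5.5t| = 321.
With H = 6, solve 30 x 6 - 5.5t = +/- target for each target:
  t = (30 x 6 - 39) / 5.5 = 25.64
  t = (30 x 6 + 39) / 5.5 = 39.82
  t = (30 x 6 - 321) / 5.5 = -25.64 (outside (0, 60))
  t = (30 x 6 + 321) / 5.5 = 91.09 (outside (0, 60))
Valid solutions in (0, 60): {25.64, 39.82} minutes.
The second occurrence is t = 39.82 minutes.
The hands form a 39-degree angle at 39.82 minutes past 6:00.

Final answer: 39.82 minutes past 6:00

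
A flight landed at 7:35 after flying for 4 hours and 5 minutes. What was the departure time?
Starting time: 7:35 = 455 total minutes past 12:00
Subtracting: 4 hours and 5 minutes = 245 minutes
455 - 245 = 210 minutes
= 3 hours and 30 minutes past 12:00 = 3:30

Final answer: 3:30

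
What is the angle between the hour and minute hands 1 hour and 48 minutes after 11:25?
First find the time 1 hour and 48 minutes after 11:25.
Total minutes: 11 x 60 + 25 + 1 x 60 + 48 = 793.
793 mod 720 = 73 minutes = 1:13.
Now compute the angle at 1:13:
Hour hand: 1 x 30 + 13 x 0.5 = 36.5 degrees
Minute hand: 13 x 6 = 78 degrees
Difference: |36.5 - 78| = 41.5 degrees
The angle is 41.5 degrees

Final answer: 41.5 degrees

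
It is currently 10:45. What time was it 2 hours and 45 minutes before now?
Starting time: 10:45 = 645 total minutes past 12:00
Subtracting: 2 hours and 45 minutes = 165 minutes
645 - 165 = 480 minutes
= 8 hours past 12:00 = 8:00

Final answer: 8:00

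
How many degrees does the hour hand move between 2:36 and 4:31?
The hour hand moves 0.5 degrees per minute.
Time elapsed: 4:31 - 2:36 = 115 minutes
Angular displacement: 115 x 0.5 = 57.5 degrees

Final answer: 57.5 degrees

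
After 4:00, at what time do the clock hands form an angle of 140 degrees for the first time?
At t minutes past 4:00, the hour hand is at 30 x 4 + 0.5t degrees and the minute hand is at 6t degrees.
The smaller angle between them is 140 degrees when |30H - 5.5t| = 140 or |30H - 5.5t| = 220.
With H = 4, solve 30 x 4 - 5.5t = +/- target for each target:
  t = (30 x 4 - 140) / 5.5 = -3.64 (outside (0, 60))
  t = (30 x 4 + 140) / 5.5 = 47.27
  t = (30 x 4 - 220) / 5.5 = -18.18 (outside (0, 60))
  t = (30 x 4 + 220) / 5.5 = 61.82 (outside (0, 60))
Valid solutions in (0, 60): {47.27} minutes.
The first occurrence is t = 47.27 minutes.
The hands form a 140-degree angle at 47.27 minutes past 4:00.

Final answer: 47.27 minutes past 4:00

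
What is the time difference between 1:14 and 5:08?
From 1:14 to 5:08:
(5 x 60 + 8) - (1 x 60 + 14) = 308 - 74 = 234 minutes
= 3 hours and 54 minutes

Final answer: 3 hours and 54 minutes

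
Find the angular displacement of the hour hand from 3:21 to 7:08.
The hour hand moves 0.5 degrees per minute.
Time elapsed: 7:08 - 3:21 = 227 minutes
Angular displacement: 227 x 0.5 = 113.5 degrees

Final answer: 113.5 degrees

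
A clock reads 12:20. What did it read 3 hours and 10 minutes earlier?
Starting time: 12:20 = 20 total minutes past 12:00
Subtracting: 3 hours and 10 minutes = 190 minutes
20 - 190 = -170 (negative, add 12 hours = 720) = 550 minutes
= 9 hours and 10 minutes past 12:00 = 9:10

Final answer: 9:10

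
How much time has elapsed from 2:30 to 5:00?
From 2:30 to 5:00:
(5 x 60 + 0) - (2 x 60 + 30) = 300 - 150 = 150 minutes
= 2 hours and 30 minutes

Final answer: 2 hours and 30 minutes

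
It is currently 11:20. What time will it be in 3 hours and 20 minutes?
Starting time: 11:20
Adding 20 minutes to 20 minutes: 20 + 20 = 40 minutes
Adding 3 hours: 11 + 3 = 14 - 12 = 2
Final time: 2:40

Final answer: 2:40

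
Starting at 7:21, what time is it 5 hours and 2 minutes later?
Starting time: 7:21
Adding 2 minutes to 21 minutes: 21 + 2 = 23 minutes
Adding 5 hours: 7 + 5 = 12
Final time: 12:23

Final answer: 12:23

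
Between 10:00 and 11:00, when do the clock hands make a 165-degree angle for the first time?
At t minutes past 10:00, the hour hand is at 30 x 10 + 0.5t degrees and the minute hand is at 6t degrees.
The smaller angle between them is 165 degrees when |30H - 5.5t| = 165 or |30H - 5.5t| = 195.
With H = 10, solve 30 x 10 - 5.5t = +/- target for each target:
  t = (30 x 10 - 165) / 5.5 = 24.55
  t = (30 x 10 + 165) / 5.5 = 84.55 (outside (0, 60))
  t = (30 x 10 - 195) / 5.5 = 19.09
  t = (30 x 10 + 195) / 5.5 = 90 (outside (0, 60))
Valid solutions in (0, 60): {19.09, 24.55} minutes.
The first occurrence is t = 19.09 minutes.
The hands form a 165-degree angle at 19.09 minutes past 10:00.

Final answer: 19.09 minutes past 10:00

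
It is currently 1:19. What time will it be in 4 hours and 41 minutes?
Starting time: 1:19
Adding 41 minutes to 19 minutes: 19 + 41 = 60 minutes = 1 hour
Adding 4 hours: 1 + 4 + 1 (carry) = 6
Final time: 6:00

Final answer: 6:00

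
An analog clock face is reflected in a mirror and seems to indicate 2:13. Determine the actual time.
Reflection across the vertical (12-6) axis maps a hand at angle A degrees to (360 - A) degrees, which sends a reading of T minutes past 12:00 to (720 - T) minutes past 12:00.
Mirror reads 2:13 = 133 minutes past 12:00.
Actual time: (720 - 133) mod 720 = 587 minutes = 9:47.

Final answer: 9:47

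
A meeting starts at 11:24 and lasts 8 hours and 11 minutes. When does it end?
Starting time: 11:24
Adding 11 minutes to 24 minutes: 24 + 11 = 35 minutes
Adding 8 hours: 11 + 8 = 19 - 12 = 7
Final time: 7:35

Final answer: 7:35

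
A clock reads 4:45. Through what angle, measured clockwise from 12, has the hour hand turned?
The hour hand moves 30 degrees per hour and 0.5 degrees per minute.
At 4:45: (4) x 30 + 45 x 0.5 = 120 + 22.5 = 142.5 degrees

Final answer: 142.5 degrees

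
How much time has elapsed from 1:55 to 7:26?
From 1:55 to 7:26:
(7 x 60 + 26) - (1 x 60 + 55) = 446 - 115 = 331 minutes
= 5 hours and 31 minutes

Final answer: 5 hours and 31 minutes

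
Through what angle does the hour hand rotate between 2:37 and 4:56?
The hour hand moves 0.5 degrees per minute.
Time elapsed: 4:56 - 2:37 = 139 minutes
Angular displacement: 139 x 0.5 = 69.5 degrees

Final answer: 69.5 degrees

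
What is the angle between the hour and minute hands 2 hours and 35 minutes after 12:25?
First find the time 2 hours and 35 minutes after 12:25.
Total minutes: 12 x 60 + 25 + 2 x 60 + 35 = 900.
900 mod 720 = 180 minutes = 3:00.
Now compute the angle at 3:00:
Hour hand: 3 x 30 + 0 x 0.5 = 90 degrees
Minute hand: 0 x 6 = 0 degrees
Difference: |90 - 0| = 90 degrees
The angle is 90 degrees

Final answer: 90 degrees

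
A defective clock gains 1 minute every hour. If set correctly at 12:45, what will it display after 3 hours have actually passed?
For every 60 true minutes, the faulty clock advances 60 + 1 = 61 minutes.
True elapsed: 3 hours = 180 minutes.
Faulty clock advances: 180 x 61/60 = 183 minutes (drift: 3 minutes ahead).
Shown time: 12:45 + 183 minutes = 3:48.

Final answer: 3:48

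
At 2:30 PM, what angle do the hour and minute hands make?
Hour hand position: 2 x 30 + 30 x 0.5 = 75 degrees
Minute hand position: 30 x 6 = 180 degrees
Difference: |75 - 180| = 105 degrees
The angle between the hands is 105 degrees

Final answer: 105 degrees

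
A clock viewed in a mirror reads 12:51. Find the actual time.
Reflection across the vertical (12-6) axis maps a hand at angle A degrees to (360 - A) degrees, which sends a reading of T minutes past 12:00 to (720 - T) minutes past 12:00.
Mirror reads 12:51 = 51 minutes past 12:00.
Actual time: (720 - 51) mod 720 = 669 minutes = 11:09.

Final answer: 11:09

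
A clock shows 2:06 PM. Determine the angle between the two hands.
Hour hand position: 2 x 30 + 6 x 0.5 = 63 degrees
Minute hand position: 6 x 6 = 36 degrees
Difference: |63 - 36| = 27 degrees
The angle between the hands is 27 degrees

Final answer: 27 degrees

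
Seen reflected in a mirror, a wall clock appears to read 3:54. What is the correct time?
Reflection across the vertical (12-6) axis maps a hand at angle A degrees to (360 - A) degrees, which sends a reading of T minutes past 12:00 to (720 - T) minutes past 12:00.
Mirror reads 3:54 = 234 minutes past 12:00.
Actual time: (720 - 234) mod 720 = 486 minutes = 8:06.

Final answer: 8:06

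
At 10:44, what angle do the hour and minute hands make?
Hour hand position: 10 x 30 + 44 x 0.5 = 322 degrees
Minute hand position: 44 x 6 = 264 degrees
Difference: |322 - 264| = 58 degrees
The angle between the hands is 58 degrees

Final answer: 58 degrees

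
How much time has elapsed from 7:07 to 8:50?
From 7:07 to 8:50:
(8 x 60 + 50) - (7 x 60 + 7) = 530 - 427 = 103 minutes
= 1 hour and 43 minutes

Final answer: 1 hour and 43 minutes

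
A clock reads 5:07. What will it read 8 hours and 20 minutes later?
Starting time: 5:07
Adding 20 minutes to 7 minutes: 7 + 20 = 27 minutes
Adding 8 hours: 5 + 8 = 13 - 12 = 1
Final time: 1:27

Final answer: 1:27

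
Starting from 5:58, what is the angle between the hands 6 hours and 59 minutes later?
First find the time 6 hours and 59 minutes after 5:58.
Total minutes: 5 x 60 + 58 + 6 x 60 + 59 = 777.
777 mod 720 = 57 minutes = 12:57.
Now compute the angle at 12:57:
Hour hand: 0 x 30 + 57 x 0.5 = 28.5 degrees
Minute hand: 57 x 6 = 342 degrees
Difference: |28.5 - 342| = 313.5 degrees
Smaller angle: 360 - 313.5 = 46.5 degrees

Final answer: 46.5 degrees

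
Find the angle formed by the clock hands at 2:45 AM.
Hour hand position: 2 x 30 + 45 x 0.5 = 82.5 degrees
Minute hand position: 45 x 6 = 270 degrees
Difference: |82.5 - 270| = 187.5 degrees
Since 187.5 > 180, the smaller angle is 360 - 187.5 = 172.5 degrees

Final answer: 172.5 degrees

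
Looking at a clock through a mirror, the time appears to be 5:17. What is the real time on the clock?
Reflection across the vertical (12-6) axis maps a hand at angle A degrees to (360 - A) degrees, which sends a reading of T minutes past 12:00 to (720 - T) minutes past 12:00.
Mirror reads 5:17 = 317 minutes past 12:00.
Actual time: (720 - 317) mod 720 = 403 minutes = 6:43.

Final answer: 6:43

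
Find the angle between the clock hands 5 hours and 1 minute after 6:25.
First find the time 5 hours and 1 minute after 6:25.
Total minutes: 6 x 60 + 25 + 5 x 60 + 1 = 686.
686 mod 720 = 686 minutes = 11:26.
Now compute the angle at 11:26:
Hour hand: 11 x 30 + 26 x 0.5 = 343 degrees
Minute hand: 26 x 6 = 156 degrees
Difference: |343 - 156| = 187 degrees
Smaller angle: 360 - 187 = 173 degrees

Final answer: 173 degrees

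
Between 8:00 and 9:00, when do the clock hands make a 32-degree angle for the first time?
At t minutes past 8:00, the hour hand is at 30 x 8 + 0.5t degrees and the minute hand is at 6t degrees.
The smaller angle between them is 32 degrees when |30H - 5.5t| = 32 or |30H - 5.5t| = 328.
With H = 8, solve 30 x 8 - 5.5t = +/- target for each target:
  t = (30 x 8 - 32) / 5.5 = 37.82
  t = (30 x 8 + 32) / 5.5 = 49.45
  t = (30 x 8 - 328) / 5.5 = -16 (outside (0, 60))
  t = (30 x 8 + 328) / 5.5 = 103.27 (outside (0, 60))
Valid solutions in (0, 60): {37.82, 49.45} minutes.
The first occurrence is t = 37.82 minutes.
The hands form a 32-degree angle at 37.82 minutes past 8:00.

Final answer: 37.82 minutes past 8:00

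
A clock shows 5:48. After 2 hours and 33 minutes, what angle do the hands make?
First find the time 2 hours and 33 minutes after 5:48.
Total minutes: 5 x 60 + 48 + 2 x 60 + 33 = 501.
501 mod 720 = 501 minutes = 8:21.
Now compute the angle at 8:21:
Hour hand: 8 x 30 + 21 x 0.5 = 250.5 degrees
Minute hand: 21 x 6 = 126 degrees
Difference: |250.5 - 126| = 124.5 degrees
The angle is 124.5 degrees

Final answer: 124.5 degrees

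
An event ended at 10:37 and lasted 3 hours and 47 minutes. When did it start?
Starting time: 10:37 = 637 total minutes past 12:00
Subtracting: 3 hours and 47 minutes = 227 minutes
637 - 227 = 410 minutes
= 6 hours and 50 minutes past 12:00 = 6:50

Final answer: 6:50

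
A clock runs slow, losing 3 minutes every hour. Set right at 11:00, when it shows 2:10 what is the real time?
For every 60 true minutes, the faulty clock advances 57 minutes, so 1 faulty-clock minute corresponds to 60/57 true minutes.
From 11:00 to 2:10 on the faulty dial is 190 minutes.
True elapsed: 190 x 60/57 = 200 minutes = 3 hours and 20 minutes.
True time: 11:00 + 3 hours and 20 minutes = 2:20.

Final answer: 2:20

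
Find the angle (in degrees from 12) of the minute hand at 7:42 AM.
The minute hand moves 6 degrees per minute.
At 7:42: 42 x 6 = 252 degrees

Final answer: 252 degrees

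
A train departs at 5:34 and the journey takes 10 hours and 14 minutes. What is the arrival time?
Starting time: 5:34
Adding 14 minutes to 34 minutes: 34 + 14 = 48 minutes
Adding 10 hours: 5 + 10 = 15 - 12 = 3
Final time: 3:48

Final answer: 3:48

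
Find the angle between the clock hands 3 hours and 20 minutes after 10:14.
First find the time 3 hours and 20 minutes after 10:14.
Total minutes: 10 x 60 + 14 + 3 x 60 + 20 = 814.
814 mod 720 = 94 minutes = 1:34.
Now compute the angle at 1:34:
Hour hand: 1 x 30 + 34 x 0.5 = 47 degrees
Minute hand: 34 x 6 = 204 degrees
Difference: |47 - 204| = 157 degrees
The angle is 157 degrees

Final answer: 157 degrees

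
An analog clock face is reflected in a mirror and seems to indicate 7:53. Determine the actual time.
Reflection across the vertical (12-6) axis maps a hand at angle A degrees to (360 - A) degrees, which sends a reading of T minutes past 12:00 to (720 - T) minutes past 12:00.
Mirror reads 7:53 = 473 minutes past 12:00.
Actual time: (720 - 473) mod 720 = 247 minutes = 4:07.

Final answer: 4:07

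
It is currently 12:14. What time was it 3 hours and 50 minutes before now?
Starting time: 12:14 = 14 total minutes past 12:00
Subtracting: 3 hours and 50 minutes = 230 minutes
14 - 230 = -216 (negative, add 12 hours = 720) = 504 minutes
= 8 hours and 24 minutes past 12:00 = 8:24

Final answer: 8:24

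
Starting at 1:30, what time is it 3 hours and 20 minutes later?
Starting time: 1:30
Adding 20 minutes to 30 minutes: 30 + 20 = 50 minutes
Adding 3 hours: 1 + 3 = 4
Final time: 4:50

Final answer: 4:50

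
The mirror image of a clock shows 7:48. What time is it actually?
Reflection across the vertical (12-6) axis maps a hand at angle A degrees to (360 - A) degrees, which sends a reading of T minutes past 12:00 to (720 - T) minutes past 12:00.
Mirror reads 7:48 = 468 minutes past 12:00.
Actual time: (720 - 468) mod 720 = 252 minutes = 4:12.

Final answer: 4:12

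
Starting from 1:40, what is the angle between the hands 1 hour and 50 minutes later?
First find the time 1 hour and 50 minutes after 1:40.
Total minutes: 1 x 60 + 40 + 1 x 60 + 50 = 210.
210 mod 720 = 210 minutes = 3:30.
Now compute the angle at 3:30:
Hour hand: 3 x 30 + 30 x 0.5 = 105 degrees
Minute hand: 30 x 6 = 180 degrees
Difference: |105 - 180| = 75 degrees
The angle is 75 degrees

Final answer: 75 degrees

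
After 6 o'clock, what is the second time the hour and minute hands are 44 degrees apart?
At t minutes past 6:00, the hour hand is at 30 x 6 + 0.5t degrees and the minute hand is at 6t degrees.
The smaller angle between them is 44 degrees when |30H - 5.5t| = 44 or |30H - 5.5t| = 316.
With H = 6, solve 30 x 6 - 5.5t = +/- target for each target:
  t = (30 x 6 - 44) / 5.5 = 24.73
  t = (30 x 6 + 44) / 5.5 = 40.73
  t = (30 x 6 - 316) / 5.5 = -24.73 (outside (0, 60))
  t = (30 x 6 + 316) / 5.5 = 90.18 (outside (0, 60))
Valid solutions in (0, 60): {24.73, 40.73} minutes.
The second occurrence is t = 40.73 minutes.
The hands form a 44-degree angle at 40.73 minutes past 6:00.

Final answer: 40.73 minutes past 6:00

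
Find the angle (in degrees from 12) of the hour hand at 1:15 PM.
The hour hand moves 30 degrees per hour and 0.5 degrees per minute.
At 1:15: (1) x 30 + 15 x 0.5 = 30 + 7.5 = 37.5 degrees

Final answer: 37.5 degrees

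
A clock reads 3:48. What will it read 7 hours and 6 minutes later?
Starting time: 3:48
Adding 6 minutes to 48 minutes: 48 + 6 = 54 minutes
Adding 7 hours: 3 + 7 = 10
Final time: 10:54

Final answer: 10:54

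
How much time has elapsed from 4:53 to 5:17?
From 4:53 to 5:17:
(5 x 60 + 17) - (4 x 60 + 53) = 317 - 293 = 24 minutes
= 24 minutes

Final answer: 24 minutes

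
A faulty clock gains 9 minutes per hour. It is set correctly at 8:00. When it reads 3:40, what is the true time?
For every 60 true minutes, the faulty clock advances 69 minutes, so 1 faulty-clock minute corresponds to 60/69 true minutes.
From 8:00 to 3:40 on the faulty dial is 460 minutes.
True elapsed: 460 x 60/69 = 400 minutes = 6 hours and 40 minutes.
True time: 8:00 + 6 hours and 40 minutes = 2:40.

Final answer: 2:40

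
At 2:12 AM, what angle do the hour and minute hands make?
Hour hand position: 2 x 30 + 12 x 0.5 = 66 degrees
Minute hand position: 12 x 6 = 72 degrees
Difference: |66 - 72| = 6 degrees
The angle between the hands is 6 degrees

Final answer: 6 degrees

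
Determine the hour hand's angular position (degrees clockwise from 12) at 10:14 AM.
The hour hand moves 30 degrees per hour and 0.5 degrees per minute.
At 10:14: (10) x 30 + 14 x 0.5 = 300 + 7 = 307 degrees

Final answer: 307 degrees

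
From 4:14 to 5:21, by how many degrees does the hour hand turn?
The hour hand moves 0.5 degrees per minute.
Time elapsed: 5:21 - 4:14 = 67 minutes
Angular displacement: 67 x 0.5 = 33.5 degrees

Final answer: 33.5 degrees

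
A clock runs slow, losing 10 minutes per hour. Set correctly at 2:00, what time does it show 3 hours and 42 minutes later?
For every 60 true minutes, the faulty clock advances 60 - 10 = 50 minutes.
True elapsed: 3 hours and 42 minutes = 222 minutes.
Faulty clock advances: 222 x 50/60 = 185 minutes (drift: 37 minutes behind).
Shown time: 2:00 + 185 minutes = 5:05.

Final answer: 5:05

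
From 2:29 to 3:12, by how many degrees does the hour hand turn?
The hour hand moves 0.5 degrees per minute.
Time elapsed: 3:12 - 2:29 = 43 minutes
Angular displacement: 43 x 0.5 = 21.5 degrees

Final answer: 21.5 degrees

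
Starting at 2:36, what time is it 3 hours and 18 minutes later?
Starting time: 2:36
Adding 18 minutes to 36 minutes: 36 + 18 = 54 minutes
Adding 3 hours: 2 + 3 = 5
Final time: 5:54

Final answer: 5:54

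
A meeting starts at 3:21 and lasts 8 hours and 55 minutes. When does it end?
Starting time: 3:21
Adding 55 minutes to 21 minutes: 21 + 55 = 76 minutes = 1 hour and 16 minutes
Adding 8 hours: 3 + 8 + 1 (carry) = 12
Final time: 12:16

Final answer: 12:16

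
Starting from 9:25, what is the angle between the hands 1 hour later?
First find the time 1 hour after 9:25.
Total minutes: 9 x 60 + 25 + 1 x 60 + 0 = 625.
625 mod 720 = 625 minutes = 10:25.
Now compute the angle at 10:25:
Hour hand: 10 x 30 + 25 x 0.5 = 312.5 degrees
Minute hand: 25 x 6 = 150 degrees
Difference: |312.5 - 150| = 162.5 degrees
The angle is 162.5 degrees

Final answer: 162.5 degrees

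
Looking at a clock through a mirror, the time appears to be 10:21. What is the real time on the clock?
Reflection across the vertical (12-6) axis maps a hand at angle A degrees to (360 - A) degrees, which sends a reading of T minutes past 12:00 to (720 - T) minutes past 12:00.
Mirror reads 10:21 = 621 minutes past 12:00.
Actual time: (720 - 621) mod 720 = 99 minutes = 1:39.

Final answer: 1:39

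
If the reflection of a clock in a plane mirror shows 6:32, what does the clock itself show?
Reflection across the vertical (12-6) axis maps a hand at angle A degrees to (360 - A) degrees, which sends a reading of T minutes past 12:00 to (720 - T) minutes past 12:00.
Mirror reads 6:32 = 392 minutes past 12:00.
Actual time: (720 - 392) mod 720 = 328 minutes = 5:28.

Final answer: 5:28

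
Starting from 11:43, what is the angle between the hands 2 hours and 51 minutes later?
First find the time 2 hours and 51 minutes after 11:43.
Total minutes: 11 x 60 + 43 + 2 x 60 + 51 = 874.
874 mod 720 = 154 minutes = 2:34.
Now compute the angle at 2:34:
Hour hand: 2 x 30 + 34 x 0.5 = 77 degrees
Minute hand: 34 x 6 = 204 degrees
Difference: |77 - 204| = 127 degrees
The angle is 127 degrees

Final answer: 127 degrees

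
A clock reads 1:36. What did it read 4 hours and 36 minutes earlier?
Starting time: 1:36 = 96 total minutes past 12:00
Subtracting: 4 hours and 36 minutes = 276 minutes
96 - 276 = -180 (negative, add 12 hours = 720) = 540 minutes
= 9 hours past 12:00 = 9:00

Final answer: 9:00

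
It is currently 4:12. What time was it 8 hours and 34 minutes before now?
Starting time: 4:12 = 252 total minutes past 12:00
Subtracting: 8 hours and 34 minutes = 514 minutes
252 - 514 = -262 (negative, add 12 hours = 720) = 458 minutes
= 7 hours and 38 minutes past 12:00 = 7:38

Final answer: 7:38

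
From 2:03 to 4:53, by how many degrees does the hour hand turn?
The hour hand moves 0.5 degrees per minute.
Time elapsed: 4:53 - 2:03 = 170 minutes
Angular displacement: 170 x 0.5 = 85 degrees

Final answer: 85 degrees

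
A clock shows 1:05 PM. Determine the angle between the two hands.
Hour hand position: 1 x 30 + 5 x 0.5 = 32.5 degrees
Minute hand position: 5 x 6 = 30 degrees
Difference: |32.5 - 30| = 2.5 degrees
The angle between the hands is 2.5 degrees

Final answer: 2.5 degrees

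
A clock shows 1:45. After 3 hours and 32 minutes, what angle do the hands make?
First find the time 3 hours and 32 minutes after 1:45.
Total minutes: 1 x 60 + 45 + 3 x 60 + 32 = 317.
317 mod 720 = 317 minutes = 5:17.
Now compute the angle at 5:17:
Hour hand: 5 x 30 + 17 x 0.5 = 158.5 degrees
Minute hand: 17 x 6 = 102 degrees
Difference: |158.5 - 102| = 56.5 degrees
The angle is 56.5 degrees

Final answer: 56.5 degrees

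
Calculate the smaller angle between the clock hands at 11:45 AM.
Hour hand position: 11 x 30 + 45 x 0.5 = 352.5 degrees
Minute hand position: 45 x 6 = 270 degrees
Difference: |352.5 - 270| = 82.5 degrees
The angle between the hands is 82.5 degrees

Final answer: 82.5 degrees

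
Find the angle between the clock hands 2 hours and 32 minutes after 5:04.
First find the time 2 hours and 32 minutes after 5:04.
Total minutes: 5 x 60 + 4 + 2 x 60 + 32 = 456.
456 mod 720 = 456 minutes = 7:36.
Now compute the angle at 7:36:
Hour hand: 7 x 30 + 36 x 0.5 = 228 degrees
Minute hand: 36 x 6 = 216 degrees
Difference: |228 - 216| = 12 degrees
The angle is 12 degrees

Final answer: 12 degrees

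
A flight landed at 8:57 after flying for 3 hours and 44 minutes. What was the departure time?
Starting time: 8:57 = 537 total minutes past 12:00
Subtracting: 3 hours and 44 minutes = 224 minutes
537 - 224 = 313 minutes
= 5 hours and 13 minutes past 12:00 = 5:13

Final answer: 5:13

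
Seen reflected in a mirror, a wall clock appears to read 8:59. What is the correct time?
Reflection across the vertical (12-6) axis maps a hand at angle A degrees to (360 - A) degrees, which sends a reading of T minutes past 12:00 to (720 - T) minutes past 12:00.
Mirror reads 8:59 = 539 minutes past 12:00.
Actual time: (720 - 539) mod 720 = 181 minutes = 3:01.

Final answer: 3:01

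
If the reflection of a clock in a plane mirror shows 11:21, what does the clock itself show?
Reflection across the vertical (12-6) axis maps a hand at angle A degrees to (360 - A) degrees, which sends a reading of T minutes past 12:00 to (720 - T) minutes past 12:00.
Mirror reads 11:21 = 681 minutes past 12:00.
Actual time: (720 - 681) mod 720 = 39 minutes = 12:39.

Final answer: 12:39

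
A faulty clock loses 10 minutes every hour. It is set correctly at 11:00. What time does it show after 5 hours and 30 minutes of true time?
For every 60 true minutes, the faulty clock advances 60 - 10 = 50 minutes.
True elapsed: 5 hours and 30 minutes = 330 minutes.
Faulty clock advances: 330 x 50/60 = 275 minutes (drift: 55 minutes behind).
Shown time: 11:00 + 275 minutes = 3:35.

Final answer: 3:35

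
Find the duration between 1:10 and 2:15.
From 1:10 to 2:15:
(2 x 60 + 15) - (1 x 60 + 10) = 135 - 70 = 65 minutes
= 1 hour and 5 minutes

Final answer: 1 hour and 5 minutes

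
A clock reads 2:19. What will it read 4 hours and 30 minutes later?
Starting time: 2:19
Adding 30 minutes to 19 minutes: 19 + 30 = 49 minutes
Adding 4 hours: 2 + 4 = 6
Final time: 6:49

Final answer: 6:49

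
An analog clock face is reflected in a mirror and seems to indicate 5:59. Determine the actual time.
Reflection across the vertical (12-6) axis maps a hand at angle A degrees to (360 - A) degrees, which sends a reading of T minutes past 12:00 to (720 - T) minutes past 12:00.
Mirror reads 5:59 = 359 minutes past 12:00.
Actual time: (720 - 359) mod 720 = 361 minutes = 6:01.

Final answer: 6:01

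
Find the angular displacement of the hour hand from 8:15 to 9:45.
The hour hand moves 0.5 degrees per minute.
Time elapsed: 9:45 - 8:15 = 90 minutes
Angular displacement: 90 x 0.5 = 45 degrees

Final answer: 45 degrees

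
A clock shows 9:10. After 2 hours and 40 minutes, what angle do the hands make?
First find the time 2 hours and 40 minutes after 9:10.
Total minutes: 9 x 60 + 10 + 2 x 60 + 40 = 710.
710 mod 720 = 710 minutes = 11:50.
Now compute the angle at 11:50:
Hour hand: 11 x 30 + 50 x 0.5 = 355 degrees
Minute hand: 50 x 6 = 300 degrees
Difference: |355 - 300| = 55 degrees
The angle is 55 degrees

Final answer: 55 degrees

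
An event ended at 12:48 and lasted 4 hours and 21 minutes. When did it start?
Starting time: 12:48 = 48 total minutes past 12:00
Subtracting: 4 hours and 21 minutes = 261 minutes
48 - 261 = -213 (negative, add 12 hours = 720) = 507 minutes
= 8 hours and 27 minutes past 12:00 = 8:27

Final answer: 8:27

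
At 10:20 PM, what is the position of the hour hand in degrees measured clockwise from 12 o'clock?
The hour hand moves 30 degrees per hour and 0.5 degrees per minute.
At 10:20: (10) x 30 + 20 x 0.5 = 300 + 10 = 310 degrees

Final answer: 310 degrees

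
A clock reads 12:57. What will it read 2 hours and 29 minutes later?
Starting time: 12:57
Adding 29 minutes to 57 minutes: 57 + 29 = 86 minutes = 1 hour and 26 minutes
Adding 2 hours: 12 + 2 + 1 (carry) = 15 - 12 = 3
Final time: 3:26

Final answer: 3:26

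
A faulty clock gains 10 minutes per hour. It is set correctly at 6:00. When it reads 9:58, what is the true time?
For every 60 true minutes, the faulty clock advances 70 minutes, so 1 faulty-clock minute corresponds to 60/70 true minutes.
From 6:00 to 9:58 on the faulty dial is 238 minutes.
True elapsed: 238 x 60/70 = 204 minutes = 3 hours and 24 minutes.
True time: 6:00 + 3 hours and 24 minutes = 9:24.

Final answer: 9:24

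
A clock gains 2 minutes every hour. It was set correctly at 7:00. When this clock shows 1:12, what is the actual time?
For every 60 true minutes, the faulty clock advances 62 minutes, so 1 faulty-clock minute corresponds to 60/62 true minutes.
From 7:00 to 1:12 on the faulty dial is 372 minutes.
True elapsed: 372 x 60/62 = 360 minutes = 6 hours.
True time: 7:00 + 6 hours = 1:00.

Final answer: 1:00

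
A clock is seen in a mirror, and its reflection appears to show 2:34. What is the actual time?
Reflection across the vertical (12-6) axis maps a hand at angle A degrees to (360 - A) degrees, which sends a reading of T minutes past 12:00 to (720 - T) minutes past 12:00.
Mirror reads 2:34 = 154 minutes past 12:00.
Actual time: (720 - 154) mod 720 = 566 minutes = 9:26.

Final answer: 9:26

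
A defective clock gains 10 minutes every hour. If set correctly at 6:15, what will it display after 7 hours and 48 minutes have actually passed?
For every 60 true minutes, the faulty clock advances 60 + 10 = 70 minutes.
True elapsed: 7 hours and 48 minutes = 468 minutes.
Faulty clock advances: 468 x 70/60 = 546 minutes (drift: 78 minutes ahead).
Shown time: 6:15 + 546 minutes = 3:21.

Final answer: 3:21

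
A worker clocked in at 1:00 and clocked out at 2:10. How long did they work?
From 1:00 to 2:10:
(2 x 60 + 10) - (1 x 60 + 0) = 130 - 60 = 70 minutes
= 1 hour and 10 minutes

Final answer: 1 hour and 10 minutes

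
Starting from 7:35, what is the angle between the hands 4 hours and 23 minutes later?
First find the time 4 hours and 23 minutes after 7:35.
Total minutes: 7 x 60 + 35 + 4 x 60 + 23 = 718.
718 mod 720 = 718 minutes = 11:58.
Now compute the angle at 11:58:
Hour hand: 11 x 30 + 58 x 0.5 = 359 degrees
Minute hand: 58 x 6 = 348 degrees
Difference: |359 - 348| = 11 degrees
The angle is 11 degrees

Final answer: 11 degrees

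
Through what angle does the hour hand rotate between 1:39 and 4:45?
The hour hand moves 0.5 degrees per minute.
Time elapsed: 4:45 - 1:39 = 186 minutes
Angular displacement: 186 x 0.5 = 93 degrees

Final answer: 93 degrees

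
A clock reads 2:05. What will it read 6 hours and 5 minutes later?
Starting time: 2:05
Adding 5 minutes to 5 minutes: 5 + 5 = 10 minutes
Adding 6 hours: 2 + 6 = 8
Final time: 8:10

Final answer: 8:10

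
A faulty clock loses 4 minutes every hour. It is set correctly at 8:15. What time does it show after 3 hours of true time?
For every 60 true minutes, the faulty clock advances 60 - 4 = 56 minutes.
True elapsed: 3 hours = 180 minutes.
Faulty clock advances: 180 x 56/60 = 168 minutes (drift: 12 minutes behind).
Shown time: 8:15 + 168 minutes = 11:03.

Final answer: 11:03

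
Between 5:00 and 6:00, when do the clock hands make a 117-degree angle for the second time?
At t minutes past 5:00, the hour hand is at 30 x 5 + 0.5t degrees and the minute hand is at 6t degrees.
The smaller angle between them is 117 degrees when |30H - 5.5t| = 117 or |30H - 5.5t| = 243.
With H = 5, solve 30 x 5 - 5.5t = +/- target for each target:
  t = (30 x 5 - 117) / 5.5 = 6
  t = (30 x 5 + 117) / 5.5 = 48.55
  t = (30 x 5 - 243) / 5.5 = -16.91 (outside (0, 60))
  t = (30 x 5 + 243) / 5.5 = 71.45 (outside (0, 60))
Valid solutions in (0, 60): {6, 48.55} minutes.
The second occurrence is t = 48.55 minutes.
The hands form a 117-degree angle at 48.55 minutes past 5:00.

Final answer: 48.55 minutes past 5:00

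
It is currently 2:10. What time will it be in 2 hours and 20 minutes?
Starting time: 2:10
Adding 20 minutes to 10 minutes: 10 + 20 = 30 minutes
Adding 2 hours: 2 + 2 = 4
Final time: 4:30

Final answer: 4:30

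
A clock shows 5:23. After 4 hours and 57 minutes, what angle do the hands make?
First find the time 4 hours and 57 minutes after 5:23.
Total minutes: 5 x 60 + 23 + 4 x 60 + 57 = 620.
620 mod 720 = 620 minutes = 10:20.
Now compute the angle at 10:20:
Hour hand: 10 x 30 + 20 x 0.5 = 310 degrees
Minute hand: 20 x 6 = 120 degrees
Difference: |310 - 120| = 190 degrees
Smaller angle: 360 - 190 = 170 degrees

Final answer: 170 degrees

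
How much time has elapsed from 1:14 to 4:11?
From 1:14 to 4:11:
(4 x 60 + 11) - (1 x 60 + 14) = 251 - 74 = 177 minutes
= 2 hours and 57 minutes

Final answer: 2 hours and 57 minutes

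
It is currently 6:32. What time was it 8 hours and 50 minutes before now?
Starting time: 6:32 = 392 total minutes past 12:00
Subtracting: 8 hours and 50 minutes = 530 minutes
392 - 530 = -138 (negative, add 12 hours = 720) = 582 minutes
= 9 hours and 42 minutes past 12:00 = 9:42

Final answer: 9:42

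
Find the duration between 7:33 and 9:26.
From 7:33 to 9:26:
(9 x 60 + 26) - (7 x 60 + 33) = 566 - 453 = 113 minutes
= 1 hour and 53 minutes

Final answer: 1 hour and 53 minutes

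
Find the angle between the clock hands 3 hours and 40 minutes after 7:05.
First find the time 3 hours and 40 minutes after 7:05.
Total minutes: 7 x 60 + 5 + 3 x 60 + 40 = 645.
645 mod 720 = 645 minutes = 10:45.
Now compute the angle at 10:45:
Hour hand: 10 x 30 + 45 x 0.5 = 322.5 degrees
Minute hand: 45 x 6 = 270 degrees
Difference: |322.5 - 270| = 52.5 degrees
The angle is 52.5 degrees

Final answer: 52.5 degrees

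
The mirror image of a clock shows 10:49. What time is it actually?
Reflection across the vertical (12-6) axis maps a hand at angle A degrees to (360 - A) degrees, which sends a reading of T minutes past 12:00 to (720 - T) minutes past 12:00.
Mirror reads 10:49 = 649 minutes past 12:00.
Actual time: (720 - 649) mod 720 = 71 minutes = 1:11.

Final answer: 1:11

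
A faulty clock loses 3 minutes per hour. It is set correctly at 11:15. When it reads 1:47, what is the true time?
For every 60 true minutes, the faulty clock advances 57 minutes, so 1 faulty-clock minute corresponds to 60/57 true minutes.
From 11:15 to 1:47 on the faulty dial is 152 minutes.
True elapsed: 152 x 60/57 = 160 minutes = 2 hours and 40 minutes.
True time: 11:15 + 2 hours and 40 minutes = 1:55.

Final answer: 1:55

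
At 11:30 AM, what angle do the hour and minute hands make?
Hour hand position: 11 x 30 + 30 x 0.5 = 345 degrees
Minute hand position: 30 x 6 = 180 degrees
Difference: |345 - 180| = 165 degrees
The angle between the hands is 165 degrees

Final answer: 165 degrees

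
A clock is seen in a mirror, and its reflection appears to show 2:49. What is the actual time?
Reflection across the vertical (12-6) axis maps a hand at angle A degrees to (360 - A) degrees, which sends a reading of T minutes past 12:00 to (720 - T) minutes past 12:00.
Mirror reads 2:49 = 169 minutes past 12:00.
Actual time: (720 - 169) mod 720 = 551 minutes = 9:11.

Final answer: 9:11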